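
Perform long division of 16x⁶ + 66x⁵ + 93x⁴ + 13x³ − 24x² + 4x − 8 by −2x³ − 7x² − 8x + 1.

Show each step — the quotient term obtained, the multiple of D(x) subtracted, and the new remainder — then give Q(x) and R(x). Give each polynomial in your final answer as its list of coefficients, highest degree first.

Q = [-8, -5, 3, -1]; R = [-2, -7, -7]

Step 1: lead(16x⁶ + 66x⁵ + 93x⁴ + 13x³ − 24x² + 4x − 8) ÷ lead(D) = 16x⁶ ÷ −2x³ = −8x³. Subtract (−8x³)·D = 16x⁶ + 56x⁵ + 64x⁴ − 8x³. Remainder: 10x⁵ + 29x⁴ + 21x³ − 24x² + 4x − 8.
Step 2: lead(10x⁵ + 29x⁴ + 21x³ − 24x² + 4x − 8) ÷ lead(D) = 10x⁵ ÷ −2x³ = −5x². Subtract (−5x²)·D = 10x⁵ + 35x⁴ + 40x³ − 5x². Remainder: −6x⁴ − 19x³ − 19x² + 4x − 8.
Step 3: lead(−6x⁴ − 19x³ − 19x² + 4x − 8) ÷ lead(D) = −6x⁴ ÷ −2x³ = 3x. Subtract (3x)·D = −6x⁴ − 21x³ − 24x² + 3x. Remainder: 2x³ + 5x² + x − 8.
Step 4: lead(2x³ + 5x² + x − 8) ÷ lead(D) = 2x³ ÷ −2x³ = −1. Subtract (−1)·D = 2x³ + 7x² + 8x − 1. Remainder: −2x² − 7x − 7.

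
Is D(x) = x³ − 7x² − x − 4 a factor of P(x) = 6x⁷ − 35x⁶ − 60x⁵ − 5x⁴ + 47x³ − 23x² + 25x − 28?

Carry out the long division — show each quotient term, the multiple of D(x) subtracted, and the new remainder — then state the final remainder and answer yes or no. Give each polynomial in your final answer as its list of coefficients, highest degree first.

Step 1: lead(6x⁷ − 35x⁶ − 60x⁵ − 5x⁴ + 47x³ − 23x² + 25x − 28) ÷ lead(D) = 6x⁷ ÷ x³ = 6x⁴. Subtract (6x⁴)·D = 6x⁷ − 42x⁶ − 6x⁵ − 24x⁴. Remainder: 7x⁶ − 54x⁵ + 19x⁴ + 47x³ − 23x² + 25x − 28.
Step 2: lead(7x⁶ − 54x⁵ + 19x⁴ + 47x³ − 23x² + 25x − 28) ÷ lead(D) = 7x⁶ ÷ x³ = 7x³. Subtract (7x³)·D = 7x⁶ − 49x⁵ − 7x⁴ − 28x³. Remainder: −5x⁵ + 26x⁴ + 75x³ − 23x² + 25x − 28.
Step 3: lead(−5x⁵ + 26x⁴ + 75x³ − 23x² + 25x − 28) ÷ lead(D) = −5x⁵ ÷ x³ = −5x². Subtract (−5x²)·D = −5x⁵ + 35x⁴ + 5x³ + 20x². Remainder: −9x⁴ + 70x³ − 43x² + 25x − 28.
Step 4: lead(−9x⁴ + 70x³ − 43x² + 25x − 28) ÷ lead(D) = −9x⁴ ÷ x³ = −9x. Subtract (−9x)·D = −9x⁴ + 63x³ + 9x² + 36x. Remainder: 7x³ − 52x² − 11x − 28.
Step 5: lead(7x³ − 52x² − 11x − 28) ÷ lead(D) = 7x³ ÷ x³ = 7. Subtract (7)·D = 7x³ − 49x² − 7x − 28. Remainder: −3x² − 4x.

R = [-3, -4, 0], so D(x) is not a factor of P(x). no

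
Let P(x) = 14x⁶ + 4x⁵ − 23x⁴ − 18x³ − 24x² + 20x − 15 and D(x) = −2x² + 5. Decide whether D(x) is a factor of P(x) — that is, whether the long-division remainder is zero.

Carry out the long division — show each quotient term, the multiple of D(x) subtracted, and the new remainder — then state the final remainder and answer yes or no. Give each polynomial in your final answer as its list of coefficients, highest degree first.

R = [0], so D(x) is a factor of P(x). yes

Step 1: lead(14x⁶ + 4x⁵ − 23x⁴ − 18x³ − 24x² + 20x − 15) ÷ lead(D) = 14x⁶ ÷ −2x² = −7x⁴. Subtract (−7x⁴)·D = 14x⁶ − 35x⁴. Remainder: 4x⁵ + 12x⁴ − 18x³ − 24x² + 20x − 15.
Step 2: lead(4x⁵ + 12x⁴ − 18x³ − 24x² + 20x − 15) ÷ lead(D) = 4x⁵ ÷ −2x² = −2x³. Subtract (−2x³)·D = 4x⁵ − 10x³. Remainder: 12x⁴ − 8x³ − 24x² + 20x − 15.
Step 3: lead(12x⁴ − 8x³ − 24x² + 20x − 15) ÷ lead(D) = 12x⁴ ÷ −2x² = −6x². Subtract (−6x²)·D = 12x⁴ − 30x². Remainder: −8x³ + 6x² + 20x − 15.
Step 4: lead(−8x³ + 6x² + 20x − 15) ÷ lead(D) = −8x³ ÷ −2x² = 4x. Subtract (4x)·D = −8x³ + 20x. Remainder: 6x² − 15.
Step 5: lead(6x² − 15) ÷ lead(D) = 6x² ÷ −2x² = −3. Subtract (−3)·D = 6x² − 15. Remainder: 0.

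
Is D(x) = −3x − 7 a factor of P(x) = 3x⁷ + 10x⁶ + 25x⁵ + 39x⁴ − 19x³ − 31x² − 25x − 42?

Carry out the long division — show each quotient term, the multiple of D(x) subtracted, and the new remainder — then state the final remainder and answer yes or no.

R(x) = 0, so D(x) is a factor of P(x). yes

Step 1: lead(3x⁷ + 10x⁶ + 25x⁵ + 39x⁴ − 19x³ − 31x² − 25x − 42) ÷ lead(D) = 3x⁷ ÷ −3x = −x⁶. Subtract (−x⁶)·D = 3x⁷ + 7x⁶. Remainder: 3x⁶ + 25x⁵ + 39x⁴ − 19x³ − 31x² − 25x − 42.
Step 2: lead(3x⁶ + 25x⁵ + 39x⁴ − 19x³ − 31x² − 25x − 42) ÷ lead(D) = 3x⁶ ÷ −3x = −x⁵. Subtract (−x⁵)·D = 3x⁶ + 7x⁵. Remainder: 18x⁵ + 39x⁴ − 19x³ − 31x² − 25x − 42.
Step 3: lead(18x⁵ + 39x⁴ − 19x³ − 31x² − 25x − 42) ÷ lead(D) = 18x⁵ ÷ −3x = −6x⁴. Subtract (−6x⁴)·D = 18x⁵ + 42x⁴. Remainder: −3x⁴ − 19x³ − 31x² − 25x − 42.
Step 4: lead(−3x⁴ − 19x³ − 31x² − 25x − 42) ÷ lead(D) = −3x⁴ ÷ −3x = x³. Subtract (x³)·D = −3x⁴ − 7x³. Remainder: −12x³ − 31x² − 25x − 42.
Step 5: lead(−12x³ − 31x² − 25x − 42) ÷ lead(D) = −12x³ ÷ −3x = 4x². Subtract (4x²)·D = −12x³ − 28x². Remainder: −3x² − 25x − 42.
Step 6: lead(−3x² − 25x − 42) ÷ lead(D) = −3x² ÷ −3x = x. Subtract (x)·D = −3x² − 7x. Remainder: −18x − 42.
Step 7: lead(−18x − 42) ÷ lead(D) = −18x ÷ −3x = 6. Subtract (6)·D = −18x − 42. Remainder: 0.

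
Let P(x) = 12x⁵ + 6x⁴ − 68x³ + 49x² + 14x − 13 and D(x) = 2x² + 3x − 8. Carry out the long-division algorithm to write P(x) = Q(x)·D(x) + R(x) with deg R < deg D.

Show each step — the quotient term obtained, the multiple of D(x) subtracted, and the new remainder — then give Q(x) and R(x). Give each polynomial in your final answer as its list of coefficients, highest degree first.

Q = [6, -6, -1, 2]; R = [3]

Step 1: lead(12x⁵ + 6x⁴ − 68x³ + 49x² + 14x − 13) ÷ lead(D) = 12x⁵ ÷ 2x² = 6x³. Subtract (6x³)·D = 12x⁵ + 18x⁴ − 48x³. Remainder: −12x⁴ − 20x³ + 49x² + 14x − 13.
Step 2: lead(−12x⁴ − 20x³ + 49x² + 14x − 13) ÷ lead(D) = −12x⁴ ÷ 2x² = −6x². Subtract (−6x²)·D = −12x⁴ − 18x³ + 48x². Remainder: −2x³ + x² + 14x − 13.
Step 3: lead(−2x³ + x² + 14x − 13) ÷ lead(D) = −2x³ ÷ 2x² = −x. Subtract (−x)·D = −2x³ − 3x² + 8x. Remainder: 4x² + 6x − 13.
Step 4: lead(4x² + 6x − 13) ÷ lead(D) = 4x² ÷ 2x² = 2. Subtract (2)·D = 4x² + 6x − 16. Remainder: 3.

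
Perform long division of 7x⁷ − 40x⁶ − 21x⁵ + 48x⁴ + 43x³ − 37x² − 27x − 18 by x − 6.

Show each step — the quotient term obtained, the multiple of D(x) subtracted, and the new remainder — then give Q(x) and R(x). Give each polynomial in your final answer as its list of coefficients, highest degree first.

Step 1: lead(7x⁷ − 40x⁶ − 21x⁵ + 48x⁴ + 43x³ − 37x² − 27x − 18) ÷ lead(D) = 7x⁷ ÷ x = 7x⁶. Subtract (7x⁶)·D = 7x⁷ − 42x⁶. Remainder: 2x⁶ − 21x⁵ + 48x⁴ + 43x³ − 37x² − 27x − 18.
Step 2: lead(2x⁶ − 21x⁵ + 48x⁴ + 43x³ − 37x² − 27x − 18) ÷ lead(D) = 2x⁶ ÷ x = 2x⁵. Subtract (2x⁵)·D = 2x⁶ − 12x⁵. Remainder: −9x⁵ + 48x⁴ + 43x³ − 37x² − 27x − 18.
Step 3: lead(−9x⁵ + 48x⁴ + 43x³ − 37x² − 27x − 18) ÷ lead(D) = −9x⁵ ÷ x = −9x⁴. Subtract (−9x⁴)·D = −9x⁵ + 54x⁴. Remainder: −6x⁴ + 43x³ − 37x² − 27x − 18.
Step 4: lead(−6x⁴ + 43x³ − 37x² − 27x − 18) ÷ lead(D) = −6x⁴ ÷ x = −6x³. Subtract (−6x³)·D = −6x⁴ + 36x³. Remainder: 7x³ − 37x² − 27x − 18.
Step 5: lead(7x³ − 37x² − 27x − 18) ÷ lead(D) = 7x³ ÷ x = 7x². Subtract (7x²)·D = 7x³ − 42x². Remainder: 5x² − 27x − 18.
Step 6: lead(5x² − 27x − 18) ÷ lead(D) = 5x² ÷ x = 5x. Subtract (5x)·D = 5x² − 30x. Remainder: 3x − 18.
Step 7: lead(3x − 18) ÷ lead(D) = 3x ÷ x = 3. Subtract (3)·D = 3x − 18. Remainder: 0.

Q = [7, 2, -9, -6, 7, 5, 3]; R = [0]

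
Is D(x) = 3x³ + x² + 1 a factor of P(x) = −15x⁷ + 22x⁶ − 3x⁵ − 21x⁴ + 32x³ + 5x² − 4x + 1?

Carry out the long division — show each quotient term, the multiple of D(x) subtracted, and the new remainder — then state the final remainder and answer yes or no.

Step 1: lead(−15x⁷ + 22x⁶ − 3x⁵ − 21x⁴ + 32x³ + 5x² − 4x + 1) ÷ lead(D) = −15x⁷ ÷ 3x³ = −5x⁴. Subtract (−5x⁴)·D = −15x⁷ − 5x⁶ − 5x⁴. Remainder: 27x⁶ − 3x⁵ − 16x⁴ + 32x³ + 5x² − 4x + 1.
Step 2: lead(27x⁶ − 3x⁵ − 16x⁴ + 32x³ + 5x² − 4x + 1) ÷ lead(D) = 27x⁶ ÷ 3x³ = 9x³. Subtract (9x³)·D = 27x⁶ + 9x⁵ + 9x³. Remainder: −12x⁵ − 16x⁴ + 23x³ + 5x² − 4x + 1.
Step 3: lead(−12x⁵ − 16x⁴ + 23x³ + 5x² − 4x + 1) ÷ lead(D) = −12x⁵ ÷ 3x³ = −4x². Subtract (−4x²)·D = −12x⁵ − 4x⁴ − 4x². Remainder: −12x⁴ + 23x³ + 9x² − 4x + 1.
Step 4: lead(−12x⁴ + 23x³ + 9x² − 4x + 1) ÷ lead(D) = −12x⁴ ÷ 3x³ = −4x. Subtract (−4x)·D = −12x⁴ − 4x³ − 4x. Remainder: 27x³ + 9x² + 1.
Step 5: lead(27x³ + 9x² + 1) ÷ lead(D) = 27x³ ÷ 3x³ = 9. Subtract (9)·D = 27x³ + 9x² + 9. Remainder: −8.

R(x) = −8, so D(x) is not a factor of P(x). no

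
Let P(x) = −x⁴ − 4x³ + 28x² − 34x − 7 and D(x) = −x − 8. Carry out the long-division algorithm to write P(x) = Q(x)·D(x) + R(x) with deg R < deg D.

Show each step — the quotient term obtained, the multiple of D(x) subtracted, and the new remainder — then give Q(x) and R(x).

Step 1: lead(−x⁴ − 4x³ + 28x² − 34x − 7) ÷ lead(D) = −x⁴ ÷ −x = x³. Subtract (x³)·D = −x⁴ − 8x³. Remainder: 4x³ + 28x² − 34x − 7.
Step 2: lead(4x³ + 28x² − 34x − 7) ÷ lead(D) = 4x³ ÷ −x = −4x². Subtract (−4x²)·D = 4x³ + 32x². Remainder: −4x² − 34x − 7.
Step 3: lead(−4x² − 34x − 7) ÷ lead(D) = −4x² ÷ −x = 4x. Subtract (4x)·D = −4x² − 32x. Remainder: −2x − 7.
Step 4: lead(−2x − 7) ÷ lead(D) = −2x ÷ −x = 2. Subtract (2)·D = −2x − 16. Remainder: 9.

Q(x) = x³ − 4x² + 4x + 2; R(x) = 9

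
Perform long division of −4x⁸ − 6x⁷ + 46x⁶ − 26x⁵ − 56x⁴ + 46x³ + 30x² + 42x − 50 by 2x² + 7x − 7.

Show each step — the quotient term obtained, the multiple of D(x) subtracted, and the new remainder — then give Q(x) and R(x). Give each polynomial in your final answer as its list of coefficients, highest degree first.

Q = [-2, 4, 2, -6, 0, 2, 8]; R = [6]

Step 1: lead(−4x⁸ − 6x⁷ + 46x⁶ − 26x⁵ − 56x⁴ + 46x³ + 30x² + 42x − 50) ÷ lead(D) = −4x⁸ ÷ 2x² = −2x⁶. Subtract (−2x⁶)·D = −4x⁸ − 14x⁷ + 14x⁶. Remainder: 8x⁷ + 32x⁶ − 26x⁵ − 56x⁴ + 46x³ + 30x² + 42x − 50.
Step 2: lead(8x⁷ + 32x⁶ − 26x⁵ − 56x⁴ + 46x³ + 30x² + 42x − 50) ÷ lead(D) = 8x⁷ ÷ 2x² = 4x⁵. Subtract (4x⁵)·D = 8x⁷ + 28x⁶ − 28x⁵. Remainder: 4x⁶ + 2x⁵ − 56x⁴ + 46x³ + 30x² + 42x − 50.
Step 3: lead(4x⁶ + 2x⁵ − 56x⁴ + 46x³ + 30x² + 42x − 50) ÷ lead(D) = 4x⁶ ÷ 2x² = 2x⁴. Subtract (2x⁴)·D = 4x⁶ + 14x⁵ − 14x⁴. Remainder: −12x⁵ − 42x⁴ + 46x³ + 30x² + 42x − 50.
Step 4: lead(−12x⁵ − 42x⁴ + 46x³ + 30x² + 42x − 50) ÷ lead(D) = −12x⁵ ÷ 2x² = −6x³. Subtract (−6x³)·D = −12x⁵ − 42x⁴ + 42x³. Remainder: 4x³ + 30x² + 42x − 50.
Step 5: lead(4x³ + 30x² + 42x − 50) ÷ lead(D) = 4x³ ÷ 2x² = 2x. Subtract (2x)·D = 4x³ + 14x² − 14x. Remainder: 16x² + 56x − 50.
Step 6: lead(16x² + 56x − 50) ÷ lead(D) = 16x² ÷ 2x² = 8. Subtract (8)·D = 16x² + 56x − 56. Remainder: 6.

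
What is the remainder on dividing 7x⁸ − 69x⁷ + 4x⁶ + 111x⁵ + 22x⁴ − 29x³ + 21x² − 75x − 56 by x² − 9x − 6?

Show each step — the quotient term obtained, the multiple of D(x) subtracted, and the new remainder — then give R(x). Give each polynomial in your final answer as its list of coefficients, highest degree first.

R = [-6, -2]

Step 1: lead(7x⁸ − 69x⁷ + 4x⁶ + 111x⁵ + 22x⁴ − 29x³ + 21x² − 75x − 56) ÷ lead(D) = 7x⁸ ÷ x² = 7x⁶. Subtract (7x⁶)·D = 7x⁸ − 63x⁷ − 42x⁶. Remainder: −6x⁷ + 46x⁶ + 111x⁵ + 22x⁴ − 29x³ + 21x² − 75x − 56.
Step 2: lead(−6x⁷ + 46x⁶ + 111x⁵ + 22x⁴ − 29x³ + 21x² − 75x − 56) ÷ lead(D) = −6x⁷ ÷ x² = −6x⁵. Subtract (−6x⁵)·D = −6x⁷ + 54x⁶ + 36x⁵. Remainder: −8x⁶ + 75x⁵ + 22x⁴ − 29x³ + 21x² − 75x − 56.
Step 3: lead(−8x⁶ + 75x⁵ + 22x⁴ − 29x³ + 21x² − 75x − 56) ÷ lead(D) = −8x⁶ ÷ x² = −8x⁴. Subtract (−8x⁴)·D = −8x⁶ + 72x⁵ + 48x⁴. Remainder: 3x⁵ − 26x⁴ − 29x³ + 21x² − 75x − 56.
Step 4: lead(3x⁵ − 26x⁴ − 29x³ + 21x² − 75x − 56) ÷ lead(D) = 3x⁵ ÷ x² = 3x³. Subtract (3x³)·D = 3x⁵ − 27x⁴ − 18x³. Remainder: x⁴ − 11x³ + 21x² − 75x − 56.
Step 5: lead(x⁴ − 11x³ + 21x² − 75x − 56) ÷ lead(D) = x⁴ ÷ x² = x². Subtract (x²)·D = x⁴ − 9x³ − 6x². Remainder: −2x³ + 27x² − 75x − 56.
Step 6: lead(−2x³ + 27x² − 75x − 56) ÷ lead(D) = −2x³ ÷ x² = −2x. Subtract (−2x)·D = −2x³ + 18x² + 12x. Remainder: 9x² − 87x − 56.
Step 7: lead(9x² − 87x − 56) ÷ lead(D) = 9x² ÷ x² = 9. Subtract (9)·D = 9x² − 81x − 54. Remainder: −6x − 2.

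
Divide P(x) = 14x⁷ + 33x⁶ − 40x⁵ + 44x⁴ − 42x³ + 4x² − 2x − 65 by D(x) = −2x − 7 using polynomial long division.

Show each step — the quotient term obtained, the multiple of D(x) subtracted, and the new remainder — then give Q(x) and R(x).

Q(x) = −7x⁶ + 8x⁵ − 8x⁴ + 6x³ − 2x + 8; R(x) = −9

Step 1: lead(14x⁷ + 33x⁶ − 40x⁵ + 44x⁴ − 42x³ + 4x² − 2x − 65) ÷ lead(D) = 14x⁷ ÷ −2x = −7x⁶. Subtract (−7x⁶)·D = 14x⁷ + 49x⁶. Remainder: −16x⁶ − 40x⁵ + 44x⁴ − 42x³ + 4x² − 2x − 65.
Step 2: lead(−16x⁶ − 40x⁵ + 44x⁴ − 42x³ + 4x² − 2x − 65) ÷ lead(D) = −16x⁶ ÷ −2x = 8x⁵. Subtract (8x⁵)·D = −16x⁶ − 56x⁵. Remainder: 16x⁵ + 44x⁴ − 42x³ + 4x² − 2x − 65.
Step 3: lead(16x⁵ + 44x⁴ − 42x³ + 4x² − 2x − 65) ÷ lead(D) = 16x⁵ ÷ −2x = −8x⁴. Subtract (−8x⁴)·D = 16x⁵ + 56x⁴. Remainder: −12x⁴ − 42x³ + 4x² − 2x − 65.
Step 4: lead(−12x⁴ − 42x³ + 4x² − 2x − 65) ÷ lead(D) = −12x⁴ ÷ −2x = 6x³. Subtract (6x³)·D = −12x⁴ − 42x³. Remainder: 4x² − 2x − 65.
Step 5: lead(4x² − 2x − 65) ÷ lead(D) = 4x² ÷ −2x = −2x. Subtract (−2x)·D = 4x² + 14x. Remainder: −16x − 65.
Step 6: lead(−16x − 65) ÷ lead(D) = −16x ÷ −2x = 8. Subtract (8)·D = −16x − 56. Remainder: −9.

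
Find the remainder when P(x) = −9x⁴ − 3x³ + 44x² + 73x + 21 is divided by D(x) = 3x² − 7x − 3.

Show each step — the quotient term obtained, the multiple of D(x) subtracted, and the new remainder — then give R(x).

R(x) = 0

Step 1: lead(−9x⁴ − 3x³ + 44x² + 73x + 21) ÷ lead(D) = −9x⁴ ÷ 3x² = −3x². Subtract (−3x²)·D = −9x⁴ + 21x³ + 9x². Remainder: −24x³ + 35x² + 73x + 21.
Step 2: lead(−24x³ + 35x² + 73x + 21) ÷ lead(D) = −24x³ ÷ 3x² = −8x. Subtract (−8x)·D = −24x³ + 56x² + 24x. Remainder: −21x² + 49x + 21.
Step 3: lead(−21x² + 49x + 21) ÷ lead(D) = −21x² ÷ 3x² = −7. Subtract (−7)·D = −21x² + 49x + 21. Remainder: 0.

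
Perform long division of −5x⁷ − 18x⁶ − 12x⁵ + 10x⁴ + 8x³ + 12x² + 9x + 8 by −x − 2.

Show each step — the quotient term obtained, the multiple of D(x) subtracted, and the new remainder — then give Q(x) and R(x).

Step 1: lead(−5x⁷ − 18x⁶ − 12x⁵ + 10x⁴ + 8x³ + 12x² + 9x + 8) ÷ lead(D) = −5x⁷ ÷ −x = 5x⁶. Subtract (5x⁶)·D = −5x⁷ − 10x⁶. Remainder: −8x⁶ − 12x⁵ + 10x⁴ + 8x³ + 12x² + 9x + 8.
Step 2: lead(−8x⁶ − 12x⁵ + 10x⁴ + 8x³ + 12x² + 9x + 8) ÷ lead(D) = −8x⁶ ÷ −x = 8x⁵. Subtract (8x⁵)·D = −8x⁶ − 16x⁵. Remainder: 4x⁵ + 10x⁴ + 8x³ + 12x² + 9x + 8.
Step 3: lead(4x⁵ + 10x⁴ + 8x³ + 12x² + 9x + 8) ÷ lead(D) = 4x⁵ ÷ −x = −4x⁴. Subtract (−4x⁴)·D = 4x⁵ + 8x⁴. Remainder: 2x⁴ + 8x³ + 12x² + 9x + 8.
Step 4: lead(2x⁴ + 8x³ + 12x² + 9x + 8) ÷ lead(D) = 2x⁴ ÷ −x = −2x³. Subtract (−2x³)·D = 2x⁴ + 4x³. Remainder: 4x³ + 12x² + 9x + 8.
Step 5: lead(4x³ + 12x² + 9x + 8) ÷ lead(D) = 4x³ ÷ −x = −4x². Subtract (−4x²)·D = 4x³ + 8x². Remainder: 4x² + 9x + 8.
Step 6: lead(4x² + 9x + 8) ÷ lead(D) = 4x² ÷ −x = −4x. Subtract (−4x)·D = 4x² + 8x. Remainder: x + 8.
Step 7: lead(x + 8) ÷ lead(D) = x ÷ −x = −1. Subtract (−1)·D = x + 2. Remainder: 6.

Q(x) = 5x⁶ + 8x⁵ − 4x⁴ − 2x³ − 4x² − 4x − 1; R(x) = 6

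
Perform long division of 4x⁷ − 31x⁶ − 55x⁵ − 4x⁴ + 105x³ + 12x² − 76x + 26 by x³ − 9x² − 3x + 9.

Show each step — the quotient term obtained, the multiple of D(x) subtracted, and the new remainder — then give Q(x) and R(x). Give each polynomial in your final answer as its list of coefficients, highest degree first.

Step 1: lead(4x⁷ − 31x⁶ − 55x⁵ − 4x⁴ + 105x³ + 12x² − 76x + 26) ÷ lead(D) = 4x⁷ ÷ x³ = 4x⁴. Subtract (4x⁴)·D = 4x⁷ − 36x⁶ − 12x⁵ + 36x⁴. Remainder: 5x⁶ − 43x⁵ − 40x⁴ + 105x³ + 12x² − 76x + 26.
Step 2: lead(5x⁶ − 43x⁵ − 40x⁴ + 105x³ + 12x² − 76x + 26) ÷ lead(D) = 5x⁶ ÷ x³ = 5x³. Subtract (5x³)·D = 5x⁶ − 45x⁵ − 15x⁴ + 45x³. Remainder: 2x⁵ − 25x⁴ + 60x³ + 12x² − 76x + 26.
Step 3: lead(2x⁵ − 25x⁴ + 60x³ + 12x² − 76x + 26) ÷ lead(D) = 2x⁵ ÷ x³ = 2x². Subtract (2x²)·D = 2x⁵ − 18x⁴ − 6x³ + 18x². Remainder: −7x⁴ + 66x³ − 6x² − 76x + 26.
Step 4: lead(−7x⁴ + 66x³ − 6x² − 76x + 26) ÷ lead(D) = −7x⁴ ÷ x³ = −7x. Subtract (−7x)·D = −7x⁴ + 63x³ + 21x² − 63x. Remainder: 3x³ − 27x² − 13x + 26.
Step 5: lead(3x³ − 27x² − 13x + 26) ÷ lead(D) = 3x³ ÷ x³ = 3. Subtract (3)·D = 3x³ − 27x² − 9x + 27. Remainder: −4x − 1.

Q = [4, 5, 2, -7, 3]; R = [-4, -1]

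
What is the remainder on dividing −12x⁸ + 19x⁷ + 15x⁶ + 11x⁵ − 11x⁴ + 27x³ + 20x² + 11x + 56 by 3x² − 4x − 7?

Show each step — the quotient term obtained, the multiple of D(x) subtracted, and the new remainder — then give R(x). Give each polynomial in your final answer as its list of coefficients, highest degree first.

Step 1: lead(−12x⁸ + 19x⁷ + 15x⁶ + 11x⁵ − 11x⁴ + 27x³ + 20x² + 11x + 56) ÷ lead(D) = −12x⁸ ÷ 3x² = −4x⁶. Subtract (−4x⁶)·D = −12x⁸ + 16x⁷ + 28x⁶. Remainder: 3x⁷ − 13x⁶ + 11x⁵ − 11x⁴ + 27x³ + 20x² + 11x + 56.
Step 2: lead(3x⁷ − 13x⁶ + 11x⁵ − 11x⁴ + 27x³ + 20x² + 11x + 56) ÷ lead(D) = 3x⁷ ÷ 3x² = x⁵. Subtract (x⁵)·D = 3x⁷ − 4x⁶ − 7x⁵. Remainder: −9x⁶ + 18x⁵ − 11x⁴ + 27x³ + 20x² + 11x + 56.
Step 3: lead(−9x⁶ + 18x⁵ − 11x⁴ + 27x³ + 20x² + 11x + 56) ÷ lead(D) = −9x⁶ ÷ 3x² = −3x⁴. Subtract (−3x⁴)·D = −9x⁶ + 12x⁵ + 21x⁴. Remainder: 6x⁵ − 32x⁴ + 27x³ + 20x² + 11x + 56.
Step 4: lead(6x⁵ − 32x⁴ + 27x³ + 20x² + 11x + 56) ÷ lead(D) = 6x⁵ ÷ 3x² = 2x³. Subtract (2x³)·D = 6x⁵ − 8x⁴ − 14x³. Remainder: −24x⁴ + 41x³ + 20x² + 11x + 56.
Step 5: lead(−24x⁴ + 41x³ + 20x² + 11x + 56) ÷ lead(D) = −24x⁴ ÷ 3x² = −8x². Subtract (−8x²)·D = −24x⁴ + 32x³ + 56x². Remainder: 9x³ − 36x² + 11x + 56.
Step 6: lead(9x³ − 36x² + 11x + 56) ÷ lead(D) = 9x³ ÷ 3x² = 3x. Subtract (3x)·D = 9x³ − 12x² − 21x. Remainder: −24x² + 32x + 56.
Step 7: lead(−24x² + 32x + 56) ÷ lead(D) = −24x² ÷ 3x² = −8. Subtract (−8)·D = −24x² + 32x + 56. Remainder: 0.

R = [0]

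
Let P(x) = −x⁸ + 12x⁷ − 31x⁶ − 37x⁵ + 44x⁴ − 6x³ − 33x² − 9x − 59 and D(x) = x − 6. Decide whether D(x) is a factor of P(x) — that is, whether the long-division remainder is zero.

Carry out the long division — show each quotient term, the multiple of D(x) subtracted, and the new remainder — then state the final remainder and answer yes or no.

Step 1: lead(−x⁸ + 12x⁷ − 31x⁶ − 37x⁵ + 44x⁴ − 6x³ − 33x² − 9x − 59) ÷ lead(D) = −x⁸ ÷ x = −x⁷. Subtract (−x⁷)·D = −x⁸ + 6x⁷. Remainder: 6x⁷ − 31x⁶ − 37x⁵ + 44x⁴ − 6x³ − 33x² − 9x − 59.
Step 2: lead(6x⁷ − 31x⁶ − 37x⁵ + 44x⁴ − 6x³ − 33x² − 9x − 59) ÷ lead(D) = 6x⁷ ÷ x = 6x⁶. Subtract (6x⁶)·D = 6x⁷ − 36x⁶. Remainder: 5x⁶ − 37x⁵ + 44x⁴ − 6x³ − 33x² − 9x − 59.
Step 3: lead(5x⁶ − 37x⁵ + 44x⁴ − 6x³ − 33x² − 9x − 59) ÷ lead(D) = 5x⁶ ÷ x = 5x⁵. Subtract (5x⁵)·D = 5x⁶ − 30x⁵. Remainder: −7x⁵ + 44x⁴ − 6x³ − 33x² − 9x − 59.
Step 4: lead(−7x⁵ + 44x⁴ − 6x³ − 33x² − 9x − 59) ÷ lead(D) = −7x⁵ ÷ x = −7x⁴. Subtract (−7x⁴)·D = −7x⁵ + 42x⁴. Remainder: 2x⁴ − 6x³ − 33x² − 9x − 59.
Step 5: lead(2x⁴ − 6x³ − 33x² − 9x − 59) ÷ lead(D) = 2x⁴ ÷ x = 2x³. Subtract (2x³)·D = 2x⁴ − 12x³. Remainder: 6x³ − 33x² − 9x − 59.
Step 6: lead(6x³ − 33x² − 9x − 59) ÷ lead(D) = 6x³ ÷ x = 6x². Subtract (6x²)·D = 6x³ − 36x². Remainder: 3x² − 9x − 59.
Step 7: lead(3x² − 9x − 59) ÷ lead(D) = 3x² ÷ x = 3x. Subtract (3x)·D = 3x² − 18x. Remainder: 9x − 59.
Step 8: lead(9x − 59) ÷ lead(D) = 9x ÷ x = 9. Subtract (9)·D = 9x − 54. Remainder: −5.

R(x) = −5, so D(x) is not a factor of P(x). no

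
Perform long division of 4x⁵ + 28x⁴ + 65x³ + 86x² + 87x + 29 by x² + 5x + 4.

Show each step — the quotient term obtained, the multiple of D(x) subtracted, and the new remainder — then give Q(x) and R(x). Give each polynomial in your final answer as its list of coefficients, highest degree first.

Q = [4, 8, 9, 9]; R = [6, -7]

Step 1: lead(4x⁵ + 28x⁴ + 65x³ + 86x² + 87x + 29) ÷ lead(D) = 4x⁵ ÷ x² = 4x³. Subtract (4x³)·D = 4x⁵ + 20x⁴ + 16x³. Remainder: 8x⁴ + 49x³ + 86x² + 87x + 29.
Step 2: lead(8x⁴ + 49x³ + 86x² + 87x + 29) ÷ lead(D) = 8x⁴ ÷ x² = 8x². Subtract (8x²)·D = 8x⁴ + 40x³ + 32x². Remainder: 9x³ + 54x² + 87x + 29.
Step 3: lead(9x³ + 54x² + 87x + 29) ÷ lead(D) = 9x³ ÷ x² = 9x. Subtract (9x)·D = 9x³ + 45x² + 36x. Remainder: 9x² + 51x + 29.
Step 4: lead(9x² + 51x + 29) ÷ lead(D) = 9x² ÷ x² = 9. Subtract (9)·D = 9x² + 45x + 36. Remainder: 6x − 7.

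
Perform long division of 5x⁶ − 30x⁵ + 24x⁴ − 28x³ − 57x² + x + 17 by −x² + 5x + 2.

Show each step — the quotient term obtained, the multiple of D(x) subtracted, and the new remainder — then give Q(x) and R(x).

Q(x) = −5x⁴ + 5x³ − 9x² − 7x + 4; R(x) = −5x + 9

Step 1: lead(5x⁶ − 30x⁵ + 24x⁴ − 28x³ − 57x² + x + 17) ÷ lead(D) = 5x⁶ ÷ −x² = −5x⁴. Subtract (−5x⁴)·D = 5x⁶ − 25x⁵ − 10x⁴. Remainder: −5x⁵ + 34x⁴ − 28x³ − 57x² + x + 17.
Step 2: lead(−5x⁵ + 34x⁴ − 28x³ − 57x² + x + 17) ÷ lead(D) = −5x⁵ ÷ −x² = 5x³. Subtract (5x³)·D = −5x⁵ + 25x⁴ + 10x³. Remainder: 9x⁴ − 38x³ − 57x² + x + 17.
Step 3: lead(9x⁴ − 38x³ − 57x² + x + 17) ÷ lead(D) = 9x⁴ ÷ −x² = −9x². Subtract (−9x²)·D = 9x⁴ − 45x³ − 18x². Remainder: 7x³ − 39x² + x + 17.
Step 4: lead(7x³ − 39x² + x + 17) ÷ lead(D) = 7x³ ÷ −x² = −7x. Subtract (−7x)·D = 7x³ − 35x² − 14x. Remainder: −4x² + 15x + 17.
Step 5: lead(−4x² + 15x + 17) ÷ lead(D) = −4x² ÷ −x² = 4. Subtract (4)·D = −4x² + 20x + 8. Remainder: −5x + 9.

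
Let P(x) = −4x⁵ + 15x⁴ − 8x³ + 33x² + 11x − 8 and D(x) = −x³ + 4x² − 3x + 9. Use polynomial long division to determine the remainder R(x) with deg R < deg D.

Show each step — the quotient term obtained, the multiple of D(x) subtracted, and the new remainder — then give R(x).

Step 1: lead(−4x⁵ + 15x⁴ − 8x³ + 33x² + 11x − 8) ÷ lead(D) = −4x⁵ ÷ −x³ = 4x². Subtract (4x²)·D = −4x⁵ + 16x⁴ − 12x³ + 36x². Remainder: −x⁴ + 4x³ − 3x² + 11x − 8.
Step 2: lead(−x⁴ + 4x³ − 3x² + 11x − 8) ÷ lead(D) = −x⁴ ÷ −x³ = x. Subtract (x)·D = −x⁴ + 4x³ − 3x² + 9x. Remainder: 2x − 8.

R(x) = 2x − 8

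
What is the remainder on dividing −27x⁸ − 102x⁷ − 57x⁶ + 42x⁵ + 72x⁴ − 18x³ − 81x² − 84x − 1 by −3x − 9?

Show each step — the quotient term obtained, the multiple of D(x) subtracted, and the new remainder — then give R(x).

R(x) = 8

Step 1: lead(−27x⁸ − 102x⁷ − 57x⁶ + 42x⁵ + 72x⁴ − 18x³ − 81x² − 84x − 1) ÷ lead(D) = −27x⁸ ÷ −3x = 9x⁷. Subtract (9x⁷)·D = −27x⁸ − 81x⁷. Remainder: −21x⁷ − 57x⁶ + 42x⁵ + 72x⁴ − 18x³ − 81x² − 84x − 1.
Step 2: lead(−21x⁷ − 57x⁶ + 42x⁵ + 72x⁴ − 18x³ − 81x² − 84x − 1) ÷ lead(D) = −21x⁷ ÷ −3x = 7x⁶. Subtract (7x⁶)·D = −21x⁷ − 63x⁶. Remainder: 6x⁶ + 42x⁵ + 72x⁴ − 18x³ − 81x² − 84x − 1.
Step 3: lead(6x⁶ + 42x⁵ + 72x⁴ − 18x³ − 81x² − 84x − 1) ÷ lead(D) = 6x⁶ ÷ −3x = −2x⁵. Subtract (−2x⁵)·D = 6x⁶ + 18x⁵. Remainder: 24x⁵ + 72x⁴ − 18x³ − 81x² − 84x − 1.
Step 4: lead(24x⁵ + 72x⁴ − 18x³ − 81x² − 84x − 1) ÷ lead(D) = 24x⁵ ÷ −3x = −8x⁴. Subtract (−8x⁴)·D = 24x⁵ + 72x⁴. Remainder: −18x³ − 81x² − 84x − 1.
Step 5: lead(−18x³ − 81x² − 84x − 1) ÷ lead(D) = −18x³ ÷ −3x = 6x². Subtract (6x²)·D = −18x³ − 54x². Remainder: −27x² − 84x − 1.
Step 6: lead(−27x² − 84x − 1) ÷ lead(D) = −27x² ÷ −3x = 9x. Subtract (9x)·D = −27x² − 81x. Remainder: −3x − 1.
Step 7: lead(−3x − 1) ÷ lead(D) = −3x ÷ −3x = 1. Subtract (1)·D = −3x − 9. Remainder: 8.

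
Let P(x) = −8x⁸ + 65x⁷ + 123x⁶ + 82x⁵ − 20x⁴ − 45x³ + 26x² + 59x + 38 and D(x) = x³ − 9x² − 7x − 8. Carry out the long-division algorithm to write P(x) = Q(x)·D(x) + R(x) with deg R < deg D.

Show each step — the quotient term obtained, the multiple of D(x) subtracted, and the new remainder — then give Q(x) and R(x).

Q(x) = −8x⁵ − 7x⁴ + 4x³ + 5x² − 3x − 5; R(x) = −2

Step 1: lead(−8x⁸ + 65x⁷ + 123x⁶ + 82x⁵ − 20x⁴ − 45x³ + 26x² + 59x + 38) ÷ lead(D) = −8x⁸ ÷ x³ = −8x⁵. Subtract (−8x⁵)·D = −8x⁸ + 72x⁷ + 56x⁶ + 64x⁵. Remainder: −7x⁷ + 67x⁶ + 18x⁵ − 20x⁴ − 45x³ + 26x² + 59x + 38.
Step 2: lead(−7x⁷ + 67x⁶ + 18x⁵ − 20x⁴ − 45x³ + 26x² + 59x + 38) ÷ lead(D) = −7x⁷ ÷ x³ = −7x⁴. Subtract (−7x⁴)·D = −7x⁷ + 63x⁶ + 49x⁵ + 56x⁴. Remainder: 4x⁶ − 31x⁵ − 76x⁴ − 45x³ + 26x² + 59x + 38.
Step 3: lead(4x⁶ − 31x⁵ − 76x⁴ − 45x³ + 26x² + 59x + 38) ÷ lead(D) = 4x⁶ ÷ x³ = 4x³. Subtract (4x³)·D = 4x⁶ − 36x⁵ − 28x⁴ − 32x³. Remainder: 5x⁵ − 48x⁴ − 13x³ + 26x² + 59x + 38.
Step 4: lead(5x⁵ − 48x⁴ − 13x³ + 26x² + 59x + 38) ÷ lead(D) = 5x⁵ ÷ x³ = 5x². Subtract (5x²)·D = 5x⁵ − 45x⁴ − 35x³ − 40x². Remainder: −3x⁴ + 22x³ + 66x² + 59x + 38.
Step 5: lead(−3x⁴ + 22x³ + 66x² + 59x + 38) ÷ lead(D) = −3x⁴ ÷ x³ = −3x. Subtract (−3x)·D = −3x⁴ + 27x³ + 21x² + 24x. Remainder: −5x³ + 45x² + 35x + 38.
Step 6: lead(−5x³ + 45x² + 35x + 38) ÷ lead(D) = −5x³ ÷ x³ = −5. Subtract (−5)·D = −5x³ + 45x² + 35x + 40. Remainder: −2.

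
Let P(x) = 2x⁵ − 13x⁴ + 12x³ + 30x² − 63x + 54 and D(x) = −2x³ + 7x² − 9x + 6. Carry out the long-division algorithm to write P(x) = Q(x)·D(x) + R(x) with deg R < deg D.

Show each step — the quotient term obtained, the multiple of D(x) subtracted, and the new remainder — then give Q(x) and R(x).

Step 1: lead(2x⁵ − 13x⁴ + 12x³ + 30x² − 63x + 54) ÷ lead(D) = 2x⁵ ÷ −2x³ = −x². Subtract (−x²)·D = 2x⁵ − 7x⁴ + 9x³ − 6x². Remainder: −6x⁴ + 3x³ + 36x² − 63x + 54.
Step 2: lead(−6x⁴ + 3x³ + 36x² − 63x + 54) ÷ lead(D) = −6x⁴ ÷ −2x³ = 3x. Subtract (3x)·D = −6x⁴ + 21x³ − 27x² + 18x. Remainder: −18x³ + 63x² − 81x + 54.
Step 3: lead(−18x³ + 63x² − 81x + 54) ÷ lead(D) = −18x³ ÷ −2x³ = 9. Subtract (9)·D = −18x³ + 63x² − 81x + 54. Remainder: 0.

Q(x) = −x² + 3x + 9; R(x) = 0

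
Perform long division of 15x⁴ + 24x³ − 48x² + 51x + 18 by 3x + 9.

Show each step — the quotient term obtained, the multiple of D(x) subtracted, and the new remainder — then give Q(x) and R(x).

Q(x) = 5x³ − 7x² + 5x + 2; R(x) = 0

Step 1: lead(15x⁴ + 24x³ − 48x² + 51x + 18) ÷ lead(D) = 15x⁴ ÷ 3x = 5x³. Subtract (5x³)·D = 15x⁴ + 45x³. Remainder: −21x³ − 48x² + 51x + 18.
Step 2: lead(−21x³ − 48x² + 51x + 18) ÷ lead(D) = −21x³ ÷ 3x = −7x². Subtract (−7x²)·D = −21x³ − 63x². Remainder: 15x² + 51x + 18.
Step 3: lead(15x² + 51x + 18) ÷ lead(D) = 15x² ÷ 3x = 5x. Subtract (5x)·D = 15x² + 45x. Remainder: 6x + 18.
Step 4: lead(6x + 18) ÷ lead(D) = 6x ÷ 3x = 2. Subtract (2)·D = 6x + 18. Remainder: 0.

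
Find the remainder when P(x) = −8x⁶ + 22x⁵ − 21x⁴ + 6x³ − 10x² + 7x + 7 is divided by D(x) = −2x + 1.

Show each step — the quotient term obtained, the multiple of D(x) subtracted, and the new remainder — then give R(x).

R(x) = 8

Step 1: lead(−8x⁶ + 22x⁵ − 21x⁴ + 6x³ − 10x² + 7x + 7) ÷ lead(D) = −8x⁶ ÷ −2x = 4x⁵. Subtract (4x⁵)·D = −8x⁶ + 4x⁵. Remainder: 18x⁵ − 21x⁴ + 6x³ − 10x² + 7x + 7.
Step 2: lead(18x⁵ − 21x⁴ + 6x³ − 10x² + 7x + 7) ÷ lead(D) = 18x⁵ ÷ −2x = −9x⁴. Subtract (−9x⁴)·D = 18x⁵ − 9x⁴. Remainder: −12x⁴ + 6x³ − 10x² + 7x + 7.
Step 3: lead(−12x⁴ + 6x³ − 10x² + 7x + 7) ÷ lead(D) = −12x⁴ ÷ −2x = 6x³. Subtract (6x³)·D = −12x⁴ + 6x³. Remainder: −10x² + 7x + 7.
Step 4: lead(−10x² + 7x + 7) ÷ lead(D) = −10x² ÷ −2x = 5x. Subtract (5x)·D = −10x² + 5x. Remainder: 2x + 7.
Step 5: lead(2x + 7) ÷ lead(D) = 2x ÷ −2x = −1. Subtract (−1)·D = 2x − 1. Remainder: 8.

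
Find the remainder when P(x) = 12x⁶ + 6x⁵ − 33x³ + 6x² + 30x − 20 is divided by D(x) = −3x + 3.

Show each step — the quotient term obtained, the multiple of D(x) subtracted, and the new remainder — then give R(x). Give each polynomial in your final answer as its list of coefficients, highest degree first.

Step 1: lead(12x⁶ + 6x⁵ − 33x³ + 6x² + 30x − 20) ÷ lead(D) = 12x⁶ ÷ −3x = −4x⁵. Subtract (−4x⁵)·D = 12x⁶ − 12x⁵. Remainder: 18x⁵ − 33x³ + 6x² + 30x − 20.
Step 2: lead(18x⁵ − 33x³ + 6x² + 30x − 20) ÷ lead(D) = 18x⁵ ÷ −3x = −6x⁴. Subtract (−6x⁴)·D = 18x⁵ − 18x⁴. Remainder: 18x⁴ − 33x³ + 6x² + 30x − 20.
Step 3: lead(18x⁴ − 33x³ + 6x² + 30x − 20) ÷ lead(D) = 18x⁴ ÷ −3x = −6x³. Subtract (−6x³)·D = 18x⁴ − 18x³. Remainder: −15x³ + 6x² + 30x − 20.
Step 4: lead(−15x³ + 6x² + 30x − 20) ÷ lead(D) = −15x³ ÷ −3x = 5x². Subtract (5x²)·D = −15x³ + 15x². Remainder: −9x² + 30x − 20.
Step 5: lead(−9x² + 30x − 20) ÷ lead(D) = −9x² ÷ −3x = 3x. Subtract (3x)·D = −9x² + 9x. Remainder: 21x − 20.
Step 6: lead(21x − 20) ÷ lead(D) = 21x ÷ −3x = −7. Subtract (−7)·D = 21x − 21. Remainder: 1.

R = [1]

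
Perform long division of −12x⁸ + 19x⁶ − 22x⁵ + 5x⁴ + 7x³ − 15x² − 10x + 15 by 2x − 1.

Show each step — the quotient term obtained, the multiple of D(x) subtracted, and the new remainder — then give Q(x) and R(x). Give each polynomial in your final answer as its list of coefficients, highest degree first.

Step 1: lead(−12x⁸ + 19x⁶ − 22x⁵ + 5x⁴ + 7x³ − 15x² − 10x + 15) ÷ lead(D) = −12x⁸ ÷ 2x = −6x⁷. Subtract (−6x⁷)·D = −12x⁸ + 6x⁷. Remainder: −6x⁷ + 19x⁶ − 22x⁵ + 5x⁴ + 7x³ − 15x² − 10x + 15.
Step 2: lead(−6x⁷ + 19x⁶ − 22x⁵ + 5x⁴ + 7x³ − 15x² − 10x + 15) ÷ lead(D) = −6x⁷ ÷ 2x = −3x⁶. Subtract (−3x⁶)·D = −6x⁷ + 3x⁶. Remainder: 16x⁶ − 22x⁵ + 5x⁴ + 7x³ − 15x² − 10x + 15.
Step 3: lead(16x⁶ − 22x⁵ + 5x⁴ + 7x³ − 15x² − 10x + 15) ÷ lead(D) = 16x⁶ ÷ 2x = 8x⁵. Subtract (8x⁵)·D = 16x⁶ − 8x⁵. Remainder: −14x⁵ + 5x⁴ + 7x³ − 15x² − 10x + 15.
Step 4: lead(−14x⁵ + 5x⁴ + 7x³ − 15x² − 10x + 15) ÷ lead(D) = −14x⁵ ÷ 2x = −7x⁴. Subtract (−7x⁴)·D = −14x⁵ + 7x⁴. Remainder: −2x⁴ + 7x³ − 15x² − 10x + 15.
Step 5: lead(−2x⁴ + 7x³ − 15x² − 10x + 15) ÷ lead(D) = −2x⁴ ÷ 2x = −x³. Subtract (−x³)·D = −2x⁴ + x³. Remainder: 6x³ − 15x² − 10x + 15.
Step 6: lead(6x³ − 15x² − 10x + 15) ÷ lead(D) = 6x³ ÷ 2x = 3x². Subtract (3x²)·D = 6x³ − 3x². Remainder: −12x² − 10x + 15.
Step 7: lead(−12x² − 10x + 15) ÷ lead(D) = −12x² ÷ 2x = −6x. Subtract (−6x)·D = −12x² + 6x. Remainder: −16x + 15.
Step 8: lead(−16x + 15) ÷ lead(D) = −16x ÷ 2x = −8. Subtract (−8)·D = −16x + 8. Remainder: 7.

Q = [-6, -3, 8, -7, -1, 3, -6, -8]; R = [7]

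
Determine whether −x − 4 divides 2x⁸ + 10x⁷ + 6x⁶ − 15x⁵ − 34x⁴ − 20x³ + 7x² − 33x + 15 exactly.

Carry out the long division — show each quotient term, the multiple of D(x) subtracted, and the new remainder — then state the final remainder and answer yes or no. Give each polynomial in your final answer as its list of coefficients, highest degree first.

R = [3], so D(x) is not a factor of P(x). no

Step 1: lead(2x⁸ + 10x⁷ + 6x⁶ − 15x⁵ − 34x⁴ − 20x³ + 7x² − 33x + 15) ÷ lead(D) = 2x⁸ ÷ −x = −2x⁷. Subtract (−2x⁷)·D = 2x⁸ + 8x⁷. Remainder: 2x⁷ + 6x⁶ − 15x⁵ − 34x⁴ − 20x³ + 7x² − 33x + 15.
Step 2: lead(2x⁷ + 6x⁶ − 15x⁵ − 34x⁴ − 20x³ + 7x² − 33x + 15) ÷ lead(D) = 2x⁷ ÷ −x = −2x⁶. Subtract (−2x⁶)·D = 2x⁷ + 8x⁶. Remainder: −2x⁶ − 15x⁵ − 34x⁴ − 20x³ + 7x² − 33x + 15.
Step 3: lead(−2x⁶ − 15x⁵ − 34x⁴ − 20x³ + 7x² − 33x + 15) ÷ lead(D) = −2x⁶ ÷ −x = 2x⁵. Subtract (2x⁵)·D = −2x⁶ − 8x⁵. Remainder: −7x⁵ − 34x⁴ − 20x³ + 7x² − 33x + 15.
Step 4: lead(−7x⁵ − 34x⁴ − 20x³ + 7x² − 33x + 15) ÷ lead(D) = −7x⁵ ÷ −x = 7x⁴. Subtract (7x⁴)·D = −7x⁵ − 28x⁴. Remainder: −6x⁴ − 20x³ + 7x² − 33x + 15.
Step 5: lead(−6x⁴ − 20x³ + 7x² − 33x + 15) ÷ lead(D) = −6x⁴ ÷ −x = 6x³. Subtract (6x³)·D = −6x⁴ − 24x³. Remainder: 4x³ + 7x² − 33x + 15.
Step 6: lead(4x³ + 7x² − 33x + 15) ÷ lead(D) = 4x³ ÷ −x = −4x². Subtract (−4x²)·D = 4x³ + 16x². Remainder: −9x² − 33x + 15.
Step 7: lead(−9x² − 33x + 15) ÷ lead(D) = −9x² ÷ −x = 9x. Subtract (9x)·D = −9x² − 36x. Remainder: 3x + 15.
Step 8: lead(3x + 15) ÷ lead(D) = 3x ÷ −x = −3. Subtract (−3)·D = 3x + 12. Remainder: 3.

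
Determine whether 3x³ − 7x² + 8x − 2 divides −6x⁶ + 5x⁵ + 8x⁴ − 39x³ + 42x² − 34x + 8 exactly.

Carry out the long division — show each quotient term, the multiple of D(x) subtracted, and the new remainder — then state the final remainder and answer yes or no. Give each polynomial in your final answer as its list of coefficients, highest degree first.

R = [0], so D(x) is a factor of P(x). yes

Step 1: lead(−6x⁶ + 5x⁵ + 8x⁴ − 39x³ + 42x² − 34x + 8) ÷ lead(D) = −6x⁶ ÷ 3x³ = −2x³. Subtract (−2x³)·D = −6x⁶ + 14x⁵ − 16x⁴ + 4x³. Remainder: −9x⁵ + 24x⁴ − 43x³ + 42x² − 34x + 8.
Step 2: lead(−9x⁵ + 24x⁴ − 43x³ + 42x² − 34x + 8) ÷ lead(D) = −9x⁵ ÷ 3x³ = −3x². Subtract (−3x²)·D = −9x⁵ + 21x⁴ − 24x³ + 6x². Remainder: 3x⁴ − 19x³ + 36x² − 34x + 8.
Step 3: lead(3x⁴ − 19x³ + 36x² − 34x + 8) ÷ lead(D) = 3x⁴ ÷ 3x³ = x. Subtract (x)·D = 3x⁴ − 7x³ + 8x² − 2x. Remainder: −12x³ + 28x² − 32x + 8.
Step 4: lead(−12x³ + 28x² − 32x + 8) ÷ lead(D) = −12x³ ÷ 3x³ = −4. Subtract (−4)·D = −12x³ + 28x² − 32x + 8. Remainder: 0.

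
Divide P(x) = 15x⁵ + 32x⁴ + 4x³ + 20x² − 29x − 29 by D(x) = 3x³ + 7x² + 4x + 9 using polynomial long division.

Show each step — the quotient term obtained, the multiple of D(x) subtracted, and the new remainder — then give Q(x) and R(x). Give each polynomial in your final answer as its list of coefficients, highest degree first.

Q = [5, -1, -3]; R = [-8, -2]

Step 1: lead(15x⁵ + 32x⁴ + 4x³ + 20x² − 29x − 29) ÷ lead(D) = 15x⁵ ÷ 3x³ = 5x². Subtract (5x²)·D = 15x⁵ + 35x⁴ + 20x³ + 45x². Remainder: −3x⁴ − 16x³ − 25x² − 29x − 29.
Step 2: lead(−3x⁴ − 16x³ − 25x² − 29x − 29) ÷ lead(D) = −3x⁴ ÷ 3x³ = −x. Subtract (−x)·D = −3x⁴ − 7x³ − 4x² − 9x. Remainder: −9x³ − 21x² − 20x − 29.
Step 3: lead(−9x³ − 21x² − 20x − 29) ÷ lead(D) = −9x³ ÷ 3x³ = −3. Subtract (−3)·D = −9x³ − 21x² − 12x − 27. Remainder: −8x − 2.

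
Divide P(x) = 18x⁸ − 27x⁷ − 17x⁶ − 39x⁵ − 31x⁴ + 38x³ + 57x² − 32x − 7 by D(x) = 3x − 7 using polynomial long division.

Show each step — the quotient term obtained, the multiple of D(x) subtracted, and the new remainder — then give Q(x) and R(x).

Step 1: lead(18x⁸ − 27x⁷ − 17x⁶ − 39x⁵ − 31x⁴ + 38x³ + 57x² − 32x − 7) ÷ lead(D) = 18x⁸ ÷ 3x = 6x⁷. Subtract (6x⁷)·D = 18x⁸ − 42x⁷. Remainder: 15x⁷ − 17x⁶ − 39x⁵ − 31x⁴ + 38x³ + 57x² − 32x − 7.
Step 2: lead(15x⁷ − 17x⁶ − 39x⁵ − 31x⁴ + 38x³ + 57x² − 32x − 7) ÷ lead(D) = 15x⁷ ÷ 3x = 5x⁶. Subtract (5x⁶)·D = 15x⁷ − 35x⁶. Remainder: 18x⁶ − 39x⁵ − 31x⁴ + 38x³ + 57x² − 32x − 7.
Step 3: lead(18x⁶ − 39x⁵ − 31x⁴ + 38x³ + 57x² − 32x − 7) ÷ lead(D) = 18x⁶ ÷ 3x = 6x⁵. Subtract (6x⁵)·D = 18x⁶ − 42x⁵. Remainder: 3x⁵ − 31x⁴ + 38x³ + 57x² − 32x − 7.
Step 4: lead(3x⁵ − 31x⁴ + 38x³ + 57x² − 32x − 7) ÷ lead(D) = 3x⁵ ÷ 3x = x⁴. Subtract (x⁴)·D = 3x⁵ − 7x⁴. Remainder: −24x⁴ + 38x³ + 57x² − 32x − 7.
Step 5: lead(−24x⁴ + 38x³ + 57x² − 32x − 7) ÷ lead(D) = −24x⁴ ÷ 3x = −8x³. Subtract (−8x³)·D = −24x⁴ + 56x³. Remainder: −18x³ + 57x² − 32x − 7.
Step 6: lead(−18x³ + 57x² − 32x − 7) ÷ lead(D) = −18x³ ÷ 3x = −6x². Subtract (−6x²)·D = −18x³ + 42x². Remainder: 15x² − 32x − 7.
Step 7: lead(15x² − 32x − 7) ÷ lead(D) = 15x² ÷ 3x = 5x. Subtract (5x)·D = 15x² − 35x. Remainder: 3x − 7.
Step 8: lead(3x − 7) ÷ lead(D) = 3x ÷ 3x = 1. Subtract (1)·D = 3x − 7. Remainder: 0.

Q(x) = 6x⁷ + 5x⁶ + 6x⁵ + x⁴ − 8x³ − 6x² + 5x + 1; R(x) = 0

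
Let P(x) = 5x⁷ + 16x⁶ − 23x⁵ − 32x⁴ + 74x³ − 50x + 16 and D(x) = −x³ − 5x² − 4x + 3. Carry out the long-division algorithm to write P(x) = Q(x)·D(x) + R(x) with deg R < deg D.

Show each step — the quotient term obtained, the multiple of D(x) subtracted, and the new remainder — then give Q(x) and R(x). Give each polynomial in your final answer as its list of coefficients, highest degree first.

Q = [-5, 9, -2, -9, 6]; R = [1, -2]

Step 1: lead(5x⁷ + 16x⁶ − 23x⁵ − 32x⁴ + 74x³ − 50x + 16) ÷ lead(D) = 5x⁷ ÷ −x³ = −5x⁴. Subtract (−5x⁴)·D = 5x⁷ + 25x⁶ + 20x⁵ − 15x⁴. Remainder: −9x⁶ − 43x⁵ − 17x⁴ + 74x³ − 50x + 16.
Step 2: lead(−9x⁶ − 43x⁵ − 17x⁴ + 74x³ − 50x + 16) ÷ lead(D) = −9x⁶ ÷ −x³ = 9x³. Subtract (9x³)·D = −9x⁶ − 45x⁵ − 36x⁴ + 27x³. Remainder: 2x⁵ + 19x⁴ + 47x³ − 50x + 16.
Step 3: lead(2x⁵ + 19x⁴ + 47x³ − 50x + 16) ÷ lead(D) = 2x⁵ ÷ −x³ = −2x². Subtract (−2x²)·D = 2x⁵ + 10x⁴ + 8x³ − 6x². Remainder: 9x⁴ + 39x³ + 6x² − 50x + 16.
Step 4: lead(9x⁴ + 39x³ + 6x² − 50x + 16) ÷ lead(D) = 9x⁴ ÷ −x³ = −9x. Subtract (−9x)·D = 9x⁴ + 45x³ + 36x² − 27x. Remainder: −6x³ − 30x² − 23x + 16.
Step 5: lead(−6x³ − 30x² − 23x + 16) ÷ lead(D) = −6x³ ÷ −x³ = 6. Subtract (6)·D = −6x³ − 30x² − 24x + 18. Remainder: x − 2.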